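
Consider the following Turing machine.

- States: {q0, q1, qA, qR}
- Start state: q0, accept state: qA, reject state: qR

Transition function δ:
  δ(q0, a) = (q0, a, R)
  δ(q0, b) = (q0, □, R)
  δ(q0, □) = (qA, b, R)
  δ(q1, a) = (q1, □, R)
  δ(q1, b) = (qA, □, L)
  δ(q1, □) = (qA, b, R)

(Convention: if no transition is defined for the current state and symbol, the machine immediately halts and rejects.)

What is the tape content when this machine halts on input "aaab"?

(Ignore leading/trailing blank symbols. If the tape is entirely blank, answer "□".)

Execution trace:
Initial: [q0]aaab
Step 1: δ(q0, a) = (q0, a, R) → a[q0]aab
Step 2: δ(q0, a) = (q0, a, R) → aa[q0]ab
Step 3: δ(q0, a) = (q0, a, R) → aaa[q0]b
Step 4: δ(q0, b) = (q0, □, R) → aaa□[q0]□
Step 5: δ(q0, □) = (qA, b, R) → aaa□b[qA]□

The machine reaches the accept state qA and halts.

Final tape (ignoring leading/trailing blanks): aaa□b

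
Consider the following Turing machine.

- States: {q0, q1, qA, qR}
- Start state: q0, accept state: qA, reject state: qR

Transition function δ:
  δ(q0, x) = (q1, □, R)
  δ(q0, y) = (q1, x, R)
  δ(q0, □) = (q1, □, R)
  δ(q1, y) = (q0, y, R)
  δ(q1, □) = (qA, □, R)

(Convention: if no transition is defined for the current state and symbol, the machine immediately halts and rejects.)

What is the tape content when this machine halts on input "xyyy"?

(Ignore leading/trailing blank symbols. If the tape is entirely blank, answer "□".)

Execution trace:
Initial: [q0]xyyy
Step 1: δ(q0, x) = (q1, □, R) → □[q1]yyy
Step 2: δ(q1, y) = (q0, y, R) → □y[q0]yy
Step 3: δ(q0, y) = (q1, x, R) → □yx[q1]y
Step 4: δ(q1, y) = (q0, y, R) → □yxy[q0]□
Step 5: δ(q0, □) = (q1, □, R) → □yxy□[q1]□
Step 6: δ(q1, □) = (qA, □, R) → □yxy□□[qA]□

The machine reaches the accept state qA and halts.

Final tape (ignoring leading/trailing blanks): yxy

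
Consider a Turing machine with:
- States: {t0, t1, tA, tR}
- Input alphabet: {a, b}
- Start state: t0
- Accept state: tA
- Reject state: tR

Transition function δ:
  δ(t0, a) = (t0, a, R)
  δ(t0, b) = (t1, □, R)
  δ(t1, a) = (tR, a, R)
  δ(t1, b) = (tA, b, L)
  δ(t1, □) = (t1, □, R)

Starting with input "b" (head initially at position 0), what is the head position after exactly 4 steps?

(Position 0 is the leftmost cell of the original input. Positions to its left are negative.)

Execution trace (head position shown):
Step 0: [t0]b  (head at position 0)
Step 1: move right → □[t1]□  (head at position 1)
Step 2: move right → □□[t1]□  (head at position 2)
Step 3: move right → □□□[t1]□  (head at position 3)
Step 4: move right → □□□□[t1]□  (head at position 4)

After 4 steps, the head is at position 4.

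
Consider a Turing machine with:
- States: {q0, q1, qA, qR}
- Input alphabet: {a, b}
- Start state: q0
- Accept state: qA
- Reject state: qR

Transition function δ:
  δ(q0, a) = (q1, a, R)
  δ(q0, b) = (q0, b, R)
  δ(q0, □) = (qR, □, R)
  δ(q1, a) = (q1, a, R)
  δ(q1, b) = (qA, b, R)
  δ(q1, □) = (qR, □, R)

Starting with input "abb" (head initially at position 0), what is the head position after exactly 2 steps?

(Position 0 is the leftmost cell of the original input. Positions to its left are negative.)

Execution trace (head position shown):
Step 0: [q0]abb  (head at position 0)
Step 1: move right → a[q1]bb  (head at position 1)
Step 2: move right → ab[qA]b  (head at position 2)

After 2 steps, the head is at position 2.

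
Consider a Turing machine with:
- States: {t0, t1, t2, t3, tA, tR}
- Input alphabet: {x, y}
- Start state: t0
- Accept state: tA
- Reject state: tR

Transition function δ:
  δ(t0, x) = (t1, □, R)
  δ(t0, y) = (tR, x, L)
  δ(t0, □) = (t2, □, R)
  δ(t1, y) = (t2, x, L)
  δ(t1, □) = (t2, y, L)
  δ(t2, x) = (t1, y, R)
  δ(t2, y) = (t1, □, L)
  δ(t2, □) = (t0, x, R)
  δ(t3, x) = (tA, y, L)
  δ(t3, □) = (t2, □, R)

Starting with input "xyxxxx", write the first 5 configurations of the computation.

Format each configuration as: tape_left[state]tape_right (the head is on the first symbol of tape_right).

Transitions applied:
Step 1: δ(t0, x) = (t1, □, R)
Step 2: δ(t1, y) = (t2, x, L)
Step 3: δ(t2, □) = (t0, x, R)
Step 4: δ(t0, x) = (t1, □, R)

The first 5 configurations are:
[t0]xyxxxx ⊢ □[t1]yxxxx ⊢ [t2]□xxxxx ⊢ x[t0]xxxxx ⊢ x□[t1]xxxx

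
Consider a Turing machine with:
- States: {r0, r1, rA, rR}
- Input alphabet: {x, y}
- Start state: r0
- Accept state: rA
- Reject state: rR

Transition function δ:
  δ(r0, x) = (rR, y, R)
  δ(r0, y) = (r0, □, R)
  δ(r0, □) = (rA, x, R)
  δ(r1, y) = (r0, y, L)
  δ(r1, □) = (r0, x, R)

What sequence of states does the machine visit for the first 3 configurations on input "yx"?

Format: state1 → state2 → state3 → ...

Execution trace:
Initial: [r0]yx
Step 1: δ(r0, y) = (r0, □, R) → □[r0]x
Step 2: δ(r0, x) = (rR, y, R) → □y[rR]□

The machine reaches the reject state rR and halts.

State sequence: r0 → r0 → rR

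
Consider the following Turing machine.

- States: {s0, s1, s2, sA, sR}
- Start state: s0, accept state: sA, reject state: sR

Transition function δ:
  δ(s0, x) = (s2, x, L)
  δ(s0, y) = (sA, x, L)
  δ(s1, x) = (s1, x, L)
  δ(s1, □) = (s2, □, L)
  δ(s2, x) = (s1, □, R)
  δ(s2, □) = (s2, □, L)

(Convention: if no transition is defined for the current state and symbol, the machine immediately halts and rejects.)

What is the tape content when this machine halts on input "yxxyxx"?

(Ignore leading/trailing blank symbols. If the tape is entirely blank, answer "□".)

Execution trace:
Initial: [s0]yxxyxx
Step 1: δ(s0, y) = (sA, x, L) → [sA]□xxxyxx

The machine reaches the accept state sA and halts.

Final tape (ignoring leading/trailing blanks): xxxyxx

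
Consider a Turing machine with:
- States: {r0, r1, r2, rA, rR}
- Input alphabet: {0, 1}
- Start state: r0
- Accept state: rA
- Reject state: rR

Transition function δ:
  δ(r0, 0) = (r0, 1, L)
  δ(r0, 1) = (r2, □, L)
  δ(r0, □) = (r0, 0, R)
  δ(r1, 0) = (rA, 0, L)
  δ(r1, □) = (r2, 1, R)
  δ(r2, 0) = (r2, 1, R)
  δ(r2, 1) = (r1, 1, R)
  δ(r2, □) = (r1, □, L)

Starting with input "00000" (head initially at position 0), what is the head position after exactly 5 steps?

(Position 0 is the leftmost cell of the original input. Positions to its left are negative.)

Execution trace (head position shown):
Step 0: [r0]00000  (head at position 0)
Step 1: move left → [r0]□10000  (head at position -1)
Step 2: move right → 0[r0]10000  (head at position 0)
Step 3: move left → [r2]0□0000  (head at position -1)
Step 4: move right → 1[r2]□0000  (head at position 0)
Step 5: move left → [r1]1□0000  (head at position -1)

After 5 steps, the head is at position -1.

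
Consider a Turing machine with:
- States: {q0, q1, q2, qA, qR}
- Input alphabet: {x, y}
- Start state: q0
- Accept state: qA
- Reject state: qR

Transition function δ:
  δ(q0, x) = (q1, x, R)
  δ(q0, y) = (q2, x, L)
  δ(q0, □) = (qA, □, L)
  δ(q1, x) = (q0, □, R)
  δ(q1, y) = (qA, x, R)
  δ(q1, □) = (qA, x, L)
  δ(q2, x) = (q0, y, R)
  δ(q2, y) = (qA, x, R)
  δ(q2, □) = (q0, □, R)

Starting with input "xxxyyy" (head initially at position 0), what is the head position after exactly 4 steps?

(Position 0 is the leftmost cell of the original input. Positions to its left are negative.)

Execution trace (head position shown):
Step 0: [q0]xxxyyy  (head at position 0)
Step 1: move right → x[q1]xxyyy  (head at position 1)
Step 2: move right → x□[q0]xyyy  (head at position 2)
Step 3: move right → x□x[q1]yyy  (head at position 3)
Step 4: move right → x□xx[qA]yy  (head at position 4)

After 4 steps, the head is at position 4.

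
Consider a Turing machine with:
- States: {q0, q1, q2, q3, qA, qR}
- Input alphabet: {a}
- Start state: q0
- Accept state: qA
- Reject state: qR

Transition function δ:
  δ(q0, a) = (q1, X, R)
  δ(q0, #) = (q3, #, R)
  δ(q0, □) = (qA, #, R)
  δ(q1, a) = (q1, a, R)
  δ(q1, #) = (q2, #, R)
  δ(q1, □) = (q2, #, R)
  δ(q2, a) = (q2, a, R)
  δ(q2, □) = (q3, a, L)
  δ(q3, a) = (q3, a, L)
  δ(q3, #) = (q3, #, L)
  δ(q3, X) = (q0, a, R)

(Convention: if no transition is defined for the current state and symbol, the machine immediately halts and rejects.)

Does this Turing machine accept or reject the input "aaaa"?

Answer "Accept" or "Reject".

Execution trace:
Initial: [q0]aaaa
Step 1: δ(q0, a) = (q1, X, R) → X[q1]aaa
Step 2: δ(q1, a) = (q1, a, R) → Xa[q1]aa
Step 3: δ(q1, a) = (q1, a, R) → Xaa[q1]a
Step 4: δ(q1, a) = (q1, a, R) → Xaaa[q1]□
Step 5: δ(q1, □) = (q2, #, R) → Xaaa#[q2]□
Step 6: δ(q2, □) = (q3, a, L) → Xaaa[q3]#a
Step 7: δ(q3, #) = (q3, #, L) → Xaa[q3]a#a
Step 8: δ(q3, a) = (q3, a, L) → Xa[q3]aa#a
Step 9: δ(q3, a) = (q3, a, L) → X[q3]aaa#a
Step 10: δ(q3, a) = (q3, a, L) → [q3]Xaaa#a
Step 11: δ(q3, X) = (q0, a, R) → a[q0]aaa#a
Step 12: δ(q0, a) = (q1, X, R) → aX[q1]aa#a
Step 13: δ(q1, a) = (q1, a, R) → aXa[q1]a#a
Step 14: δ(q1, a) = (q1, a, R) → aXaa[q1]#a
Step 15: δ(q1, #) = (q2, #, R) → aXaa#[q2]a
Step 16: δ(q2, a) = (q2, a, R) → aXaa#a[q2]□
Step 17: δ(q2, □) = (q3, a, L) → aXaa#[q3]aa
Step 18: δ(q3, a) = (q3, a, L) → aXaa[q3]#aa
Step 19: δ(q3, #) = (q3, #, L) → aXa[q3]a#aa
Step 20: δ(q3, a) = (q3, a, L) → aX[q3]aa#aa
Step 21: δ(q3, a) = (q3, a, L) → a[q3]Xaa#aa
Step 22: δ(q3, X) = (q0, a, R) → aa[q0]aa#aa
Step 23: δ(q0, a) = (q1, X, R) → aaX[q1]a#aa
Step 24: δ(q1, a) = (q1, a, R) → aaXa[q1]#aa
Step 25: δ(q1, #) = (q2, #, R) → aaXa#[q2]aa
Step 26: δ(q2, a) = (q2, a, R) → aaXa#a[q2]a
Step 27: δ(q2, a) = (q2, a, R) → aaXa#aa[q2]□
Step 28: δ(q2, □) = (q3, a, L) → aaXa#a[q3]aa
Step 29: δ(q3, a) = (q3, a, L) → aaXa#[q3]aaa
Step 30: δ(q3, a) = (q3, a, L) → aaXa[q3]#aaa
Step 31: δ(q3, #) = (q3, #, L) → aaX[q3]a#aaa
Step 32: δ(q3, a) = (q3, a, L) → aa[q3]Xa#aaa
Step 33: δ(q3, X) = (q0, a, R) → aaa[q0]a#aaa
Step 34: δ(q0, a) = (q1, X, R) → aaaX[q1]#aaa
Step 35: δ(q1, #) = (q2, #, R) → aaaX#[q2]aaa
Step 36: δ(q2, a) = (q2, a, R) → aaaX#a[q2]aa
Step 37: δ(q2, a) = (q2, a, R) → aaaX#aa[q2]a
Step 38: δ(q2, a) = (q2, a, R) → aaaX#aaa[q2]□
Step 39: δ(q2, □) = (q3, a, L) → aaaX#aa[q3]aa
Step 40: δ(q3, a) = (q3, a, L) → aaaX#a[q3]aaa
Step 41: δ(q3, a) = (q3, a, L) → aaaX#[q3]aaaa
Step 42: δ(q3, a) = (q3, a, L) → aaaX[q3]#aaaa
Step 43: δ(q3, #) = (q3, #, L) → aaa[q3]X#aaaa
Step 44: δ(q3, X) = (q0, a, R) → aaaa[q0]#aaaa
Step 45: δ(q0, #) = (q3, #, R) → aaaa#[q3]aaaa
Step 46: δ(q3, a) = (q3, a, L) → aaaa[q3]#aaaa
Step 47: δ(q3, #) = (q3, #, L) → aaa[q3]a#aaaa
Step 48: δ(q3, a) = (q3, a, L) → aa[q3]aa#aaaa
Step 49: δ(q3, a) = (q3, a, L) → a[q3]aaa#aaaa
Step 50: δ(q3, a) = (q3, a, L) → [q3]aaaa#aaaa
Step 51: δ(q3, a) = (q3, a, L) → [q3]□aaaa#aaaa

No transition is defined for δ(q3, □). By convention the machine halts and rejects.

Answer: Reject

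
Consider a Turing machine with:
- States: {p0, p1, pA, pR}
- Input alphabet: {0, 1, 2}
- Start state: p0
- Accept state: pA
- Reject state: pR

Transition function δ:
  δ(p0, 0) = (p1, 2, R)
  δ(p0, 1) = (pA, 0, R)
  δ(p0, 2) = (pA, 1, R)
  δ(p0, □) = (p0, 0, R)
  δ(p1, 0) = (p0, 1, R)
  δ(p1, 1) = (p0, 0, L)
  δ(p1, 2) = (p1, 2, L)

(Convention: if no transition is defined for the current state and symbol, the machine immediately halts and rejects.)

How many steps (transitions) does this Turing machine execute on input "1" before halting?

Execution trace:
Initial: [p0]1
Step 1: δ(p0, 1) = (pA, 0, R) → 0[pA]□

The machine reaches the accept state pA and halts.

The machine executed 1 step before halting.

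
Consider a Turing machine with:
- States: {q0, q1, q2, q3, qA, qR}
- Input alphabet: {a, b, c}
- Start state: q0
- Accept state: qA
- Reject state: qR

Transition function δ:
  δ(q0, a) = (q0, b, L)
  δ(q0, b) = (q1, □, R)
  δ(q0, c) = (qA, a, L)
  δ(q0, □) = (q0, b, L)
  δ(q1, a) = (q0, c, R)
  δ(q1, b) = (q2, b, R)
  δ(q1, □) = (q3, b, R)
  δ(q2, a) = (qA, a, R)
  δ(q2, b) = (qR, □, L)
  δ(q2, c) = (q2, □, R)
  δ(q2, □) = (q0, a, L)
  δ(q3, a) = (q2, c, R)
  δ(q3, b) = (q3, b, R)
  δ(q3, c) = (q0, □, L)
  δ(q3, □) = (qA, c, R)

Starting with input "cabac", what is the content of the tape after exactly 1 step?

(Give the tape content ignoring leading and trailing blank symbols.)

Execution trace:
Initial: [q0]cabac
Step 1: δ(q0, c) = (qA, a, L) → [qA]□aabac

The machine reaches the accept state qA and halts.

After 1 step, the tape (ignoring leading/trailing blanks) is: aabac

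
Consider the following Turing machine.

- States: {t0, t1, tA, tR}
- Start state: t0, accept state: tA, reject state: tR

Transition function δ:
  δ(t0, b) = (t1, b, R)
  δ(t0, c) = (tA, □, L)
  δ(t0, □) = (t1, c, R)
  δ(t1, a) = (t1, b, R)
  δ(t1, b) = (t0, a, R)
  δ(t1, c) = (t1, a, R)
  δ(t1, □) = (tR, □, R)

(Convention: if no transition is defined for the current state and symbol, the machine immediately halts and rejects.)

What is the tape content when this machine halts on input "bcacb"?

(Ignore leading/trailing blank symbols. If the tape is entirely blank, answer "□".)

Execution trace:
Initial: [t0]bcacb
Step 1: δ(t0, b) = (t1, b, R) → b[t1]cacb
Step 2: δ(t1, c) = (t1, a, R) → ba[t1]acb
Step 3: δ(t1, a) = (t1, b, R) → bab[t1]cb
Step 4: δ(t1, c) = (t1, a, R) → baba[t1]b
Step 5: δ(t1, b) = (t0, a, R) → babaa[t0]□
Step 6: δ(t0, □) = (t1, c, R) → babaac[t1]□
Step 7: δ(t1, □) = (tR, □, R) → babaac□[tR]□

The machine reaches the reject state tR and halts.

Final tape (ignoring leading/trailing blanks): babaac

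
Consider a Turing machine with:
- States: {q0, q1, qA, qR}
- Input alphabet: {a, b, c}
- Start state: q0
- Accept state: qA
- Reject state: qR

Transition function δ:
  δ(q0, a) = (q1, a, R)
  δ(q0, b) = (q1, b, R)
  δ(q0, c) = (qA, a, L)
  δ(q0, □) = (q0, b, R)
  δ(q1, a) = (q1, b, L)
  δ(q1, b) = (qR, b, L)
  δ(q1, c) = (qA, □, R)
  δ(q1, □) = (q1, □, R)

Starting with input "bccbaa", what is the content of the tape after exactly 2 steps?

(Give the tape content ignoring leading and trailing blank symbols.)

Execution trace:
Initial: [q0]bccbaa
Step 1: δ(q0, b) = (q1, b, R) → b[q1]ccbaa
Step 2: δ(q1, c) = (qA, □, R) → b□[qA]cbaa

The machine reaches the accept state qA and halts.

After 2 steps, the tape (ignoring leading/trailing blanks) is: b□cbaa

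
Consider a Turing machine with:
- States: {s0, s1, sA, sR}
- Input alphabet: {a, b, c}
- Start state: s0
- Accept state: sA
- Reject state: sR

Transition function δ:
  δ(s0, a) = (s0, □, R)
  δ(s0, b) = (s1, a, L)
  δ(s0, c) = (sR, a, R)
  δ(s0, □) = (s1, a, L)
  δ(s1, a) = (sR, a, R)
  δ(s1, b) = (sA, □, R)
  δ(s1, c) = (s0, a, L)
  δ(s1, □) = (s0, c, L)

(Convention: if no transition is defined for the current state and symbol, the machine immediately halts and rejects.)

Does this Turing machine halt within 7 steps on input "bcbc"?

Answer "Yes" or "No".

Execution trace:
Initial: [s0]bcbc
Step 1: δ(s0, b) = (s1, a, L) → [s1]□acbc
Step 2: δ(s1, □) = (s0, c, L) → [s0]□cacbc
Step 3: δ(s0, □) = (s1, a, L) → [s1]□acacbc
Step 4: δ(s1, □) = (s0, c, L) → [s0]□cacacbc
Step 5: δ(s0, □) = (s1, a, L) → [s1]□acacacbc
Step 6: δ(s1, □) = (s0, c, L) → [s0]□cacacacbc
Step 7: δ(s0, □) = (s1, a, L) → [s1]□acacacacbc

The machine has not reached a halting state after 7 steps.
The machine did not halt within the 7-step bound.

Answer: No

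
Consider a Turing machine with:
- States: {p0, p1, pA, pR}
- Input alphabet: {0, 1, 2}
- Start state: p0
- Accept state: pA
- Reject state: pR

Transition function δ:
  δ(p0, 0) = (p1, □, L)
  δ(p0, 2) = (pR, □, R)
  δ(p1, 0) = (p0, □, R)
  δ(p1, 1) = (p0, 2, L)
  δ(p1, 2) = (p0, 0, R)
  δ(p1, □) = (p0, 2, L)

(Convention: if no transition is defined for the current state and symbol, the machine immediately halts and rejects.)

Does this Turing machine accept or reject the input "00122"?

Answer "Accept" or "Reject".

Execution trace:
Initial: [p0]00122
Step 1: δ(p0, 0) = (p1, □, L) → [p1]□□0122
Step 2: δ(p1, □) = (p0, 2, L) → [p0]□2□0122

No transition is defined for δ(p0, □). By convention the machine halts and rejects.

Answer: Reject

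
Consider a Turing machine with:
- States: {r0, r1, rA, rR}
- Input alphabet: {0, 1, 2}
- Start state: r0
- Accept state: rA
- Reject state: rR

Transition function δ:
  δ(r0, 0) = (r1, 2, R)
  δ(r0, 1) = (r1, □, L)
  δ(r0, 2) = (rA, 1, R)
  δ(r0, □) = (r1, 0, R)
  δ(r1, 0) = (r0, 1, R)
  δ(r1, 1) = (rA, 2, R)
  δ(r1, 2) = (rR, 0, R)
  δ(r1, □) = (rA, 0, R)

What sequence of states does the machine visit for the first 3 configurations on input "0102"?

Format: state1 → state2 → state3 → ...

Execution trace:
Initial: [r0]0102
Step 1: δ(r0, 0) = (r1, 2, R) → 2[r1]102
Step 2: δ(r1, 1) = (rA, 2, R) → 22[rA]02

The machine reaches the accept state rA and halts.

State sequence: r0 → r1 → rA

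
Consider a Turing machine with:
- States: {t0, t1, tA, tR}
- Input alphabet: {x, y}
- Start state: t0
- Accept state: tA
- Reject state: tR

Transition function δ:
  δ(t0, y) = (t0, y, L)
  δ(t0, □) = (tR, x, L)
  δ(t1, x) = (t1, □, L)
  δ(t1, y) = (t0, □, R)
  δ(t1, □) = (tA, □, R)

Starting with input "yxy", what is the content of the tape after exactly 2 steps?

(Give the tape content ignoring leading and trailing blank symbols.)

Execution trace:
Initial: [t0]yxy
Step 1: δ(t0, y) = (t0, y, L) → [t0]□yxy
Step 2: δ(t0, □) = (tR, x, L) → [tR]□xyxy

The machine reaches the reject state tR and halts.

After 2 steps, the tape (ignoring leading/trailing blanks) is: xyxy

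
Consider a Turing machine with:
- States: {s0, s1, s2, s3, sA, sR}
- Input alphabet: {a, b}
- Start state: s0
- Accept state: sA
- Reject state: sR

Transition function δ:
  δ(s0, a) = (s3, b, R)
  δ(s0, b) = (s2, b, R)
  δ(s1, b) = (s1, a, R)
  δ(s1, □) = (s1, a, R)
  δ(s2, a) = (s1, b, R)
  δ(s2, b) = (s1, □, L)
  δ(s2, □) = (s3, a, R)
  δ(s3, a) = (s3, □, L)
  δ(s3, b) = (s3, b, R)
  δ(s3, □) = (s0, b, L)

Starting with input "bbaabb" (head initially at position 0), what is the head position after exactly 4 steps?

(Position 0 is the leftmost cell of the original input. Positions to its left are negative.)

Execution trace (head position shown):
Step 0: [s0]bbaabb  (head at position 0)
Step 1: move right → b[s2]baabb  (head at position 1)
Step 2: move left → [s1]b□aabb  (head at position 0)
Step 3: move right → a[s1]□aabb  (head at position 1)
Step 4: move right → aa[s1]aabb  (head at position 2)

After 4 steps, the head is at position 2.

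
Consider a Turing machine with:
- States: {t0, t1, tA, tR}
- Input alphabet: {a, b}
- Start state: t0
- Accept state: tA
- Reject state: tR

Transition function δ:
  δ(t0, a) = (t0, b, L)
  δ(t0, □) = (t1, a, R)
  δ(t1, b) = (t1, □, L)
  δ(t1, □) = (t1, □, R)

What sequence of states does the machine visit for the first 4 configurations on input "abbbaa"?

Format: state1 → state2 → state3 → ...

Execution trace:
Initial: [t0]abbbaa
Step 1: δ(t0, a) = (t0, b, L) → [t0]□bbbbaa
Step 2: δ(t0, □) = (t1, a, R) → a[t1]bbbbaa
Step 3: δ(t1, b) = (t1, □, L) → [t1]a□bbbaa

No transition is defined for δ(t1, a). By convention the machine halts and rejects.

State sequence: t0 → t0 → t1 → t1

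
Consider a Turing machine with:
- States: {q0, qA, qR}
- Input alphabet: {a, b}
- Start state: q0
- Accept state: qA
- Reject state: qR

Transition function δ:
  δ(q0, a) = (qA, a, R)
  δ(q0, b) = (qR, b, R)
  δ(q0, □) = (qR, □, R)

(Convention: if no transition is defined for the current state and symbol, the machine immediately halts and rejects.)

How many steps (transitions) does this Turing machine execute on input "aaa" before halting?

Execution trace:
Initial: [q0]aaa
Step 1: δ(q0, a) = (qA, a, R) → a[qA]aa

The machine reaches the accept state qA and halts.

The machine executed 1 step before halting.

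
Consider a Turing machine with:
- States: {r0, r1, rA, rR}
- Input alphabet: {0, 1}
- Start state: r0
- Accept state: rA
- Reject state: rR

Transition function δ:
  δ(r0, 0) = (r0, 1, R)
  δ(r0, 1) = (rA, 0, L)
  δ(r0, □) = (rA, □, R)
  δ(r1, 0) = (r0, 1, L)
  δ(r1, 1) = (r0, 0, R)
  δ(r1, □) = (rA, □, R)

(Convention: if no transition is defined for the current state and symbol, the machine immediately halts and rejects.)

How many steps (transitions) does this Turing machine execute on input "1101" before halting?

Execution trace:
Initial: [r0]1101
Step 1: δ(r0, 1) = (rA, 0, L) → [rA]□0101

The machine reaches the accept state rA and halts.

The machine executed 1 step before halting.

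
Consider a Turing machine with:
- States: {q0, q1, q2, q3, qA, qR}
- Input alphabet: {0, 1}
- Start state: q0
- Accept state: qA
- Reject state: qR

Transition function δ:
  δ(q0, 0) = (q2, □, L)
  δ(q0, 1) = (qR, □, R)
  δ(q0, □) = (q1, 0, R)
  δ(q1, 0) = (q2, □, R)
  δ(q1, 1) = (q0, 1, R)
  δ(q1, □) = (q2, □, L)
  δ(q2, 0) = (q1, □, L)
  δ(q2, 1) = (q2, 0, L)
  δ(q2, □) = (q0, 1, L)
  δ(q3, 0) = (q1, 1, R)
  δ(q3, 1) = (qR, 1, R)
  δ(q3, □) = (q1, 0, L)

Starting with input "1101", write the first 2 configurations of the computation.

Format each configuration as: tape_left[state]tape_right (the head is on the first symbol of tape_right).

Transitions applied:
Step 1: δ(q0, 1) = (qR, □, R)

The first 2 configurations are:
[q0]1101 ⊢ □[qR]101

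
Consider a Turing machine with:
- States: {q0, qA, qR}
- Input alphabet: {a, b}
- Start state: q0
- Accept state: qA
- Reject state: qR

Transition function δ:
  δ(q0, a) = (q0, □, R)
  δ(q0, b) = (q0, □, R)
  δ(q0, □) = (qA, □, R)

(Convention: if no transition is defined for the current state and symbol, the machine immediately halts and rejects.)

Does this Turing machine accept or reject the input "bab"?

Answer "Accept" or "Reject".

Execution trace:
Initial: [q0]bab
Step 1: δ(q0, b) = (q0, □, R) → □[q0]ab
Step 2: δ(q0, a) = (q0, □, R) → □□[q0]b
Step 3: δ(q0, b) = (q0, □, R) → □□□[q0]□
Step 4: δ(q0, □) = (qA, □, R) → □□□□[qA]□

The machine reaches the accept state qA and halts.

Answer: Accept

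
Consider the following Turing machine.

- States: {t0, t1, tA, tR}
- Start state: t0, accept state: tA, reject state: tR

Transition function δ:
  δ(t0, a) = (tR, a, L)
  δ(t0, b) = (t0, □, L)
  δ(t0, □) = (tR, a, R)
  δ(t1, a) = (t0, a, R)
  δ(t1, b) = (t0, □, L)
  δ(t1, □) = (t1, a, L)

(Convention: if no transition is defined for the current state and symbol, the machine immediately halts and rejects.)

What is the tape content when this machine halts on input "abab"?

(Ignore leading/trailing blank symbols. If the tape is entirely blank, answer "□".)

Execution trace:
Initial: [t0]abab
Step 1: δ(t0, a) = (tR, a, L) → [tR]□abab

The machine reaches the reject state tR and halts.

Final tape (ignoring leading/trailing blanks): abab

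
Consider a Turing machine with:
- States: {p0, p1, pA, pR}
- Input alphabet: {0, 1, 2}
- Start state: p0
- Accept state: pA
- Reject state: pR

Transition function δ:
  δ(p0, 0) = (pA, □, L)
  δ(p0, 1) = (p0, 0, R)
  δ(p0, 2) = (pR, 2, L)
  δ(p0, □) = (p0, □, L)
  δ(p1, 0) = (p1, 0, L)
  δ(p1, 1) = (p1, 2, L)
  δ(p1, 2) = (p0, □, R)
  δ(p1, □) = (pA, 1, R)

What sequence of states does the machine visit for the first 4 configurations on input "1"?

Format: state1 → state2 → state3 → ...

Execution trace:
Initial: [p0]1
Step 1: δ(p0, 1) = (p0, 0, R) → 0[p0]□
Step 2: δ(p0, □) = (p0, □, L) → [p0]0□
Step 3: δ(p0, 0) = (pA, □, L) → [pA]□□□

The machine reaches the accept state pA and halts.

State sequence: p0 → p0 → p0 → pA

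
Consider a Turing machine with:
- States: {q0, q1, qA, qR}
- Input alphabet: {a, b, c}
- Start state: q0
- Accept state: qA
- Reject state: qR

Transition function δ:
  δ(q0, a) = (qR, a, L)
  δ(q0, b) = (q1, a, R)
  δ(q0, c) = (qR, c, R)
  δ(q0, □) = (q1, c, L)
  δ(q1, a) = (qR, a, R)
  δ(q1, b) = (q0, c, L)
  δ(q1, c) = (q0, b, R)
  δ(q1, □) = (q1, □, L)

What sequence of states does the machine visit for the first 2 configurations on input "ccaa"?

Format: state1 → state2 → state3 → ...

Execution trace:
Initial: [q0]ccaa
Step 1: δ(q0, c) = (qR, c, R) → c[qR]caa

The machine reaches the reject state qR and halts.

State sequence: q0 → qR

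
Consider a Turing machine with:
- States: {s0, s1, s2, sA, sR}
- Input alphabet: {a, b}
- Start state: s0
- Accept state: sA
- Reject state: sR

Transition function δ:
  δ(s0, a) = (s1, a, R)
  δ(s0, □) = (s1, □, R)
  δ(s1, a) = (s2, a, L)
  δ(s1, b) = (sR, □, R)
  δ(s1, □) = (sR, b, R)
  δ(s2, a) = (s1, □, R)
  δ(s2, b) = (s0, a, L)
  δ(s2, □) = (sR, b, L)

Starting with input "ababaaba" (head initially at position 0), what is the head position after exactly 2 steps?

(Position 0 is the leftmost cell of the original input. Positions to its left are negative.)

Execution trace (head position shown):
Step 0: [s0]ababaaba  (head at position 0)
Step 1: move right → a[s1]babaaba  (head at position 1)
Step 2: move right → a□[sR]abaaba  (head at position 2)

After 2 steps, the head is at position 2.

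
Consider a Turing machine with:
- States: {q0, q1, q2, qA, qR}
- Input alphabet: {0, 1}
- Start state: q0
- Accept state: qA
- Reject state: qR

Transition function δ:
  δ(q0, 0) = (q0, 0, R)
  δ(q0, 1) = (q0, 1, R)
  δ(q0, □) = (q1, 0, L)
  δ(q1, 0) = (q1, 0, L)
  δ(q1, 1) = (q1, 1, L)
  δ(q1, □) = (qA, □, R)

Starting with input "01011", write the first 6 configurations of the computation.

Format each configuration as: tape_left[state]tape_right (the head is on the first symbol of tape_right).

Transitions applied:
Step 1: δ(q0, 0) = (q0, 0, R)
Step 2: δ(q0, 1) = (q0, 1, R)
Step 3: δ(q0, 0) = (q0, 0, R)
Step 4: δ(q0, 1) = (q0, 1, R)
Step 5: δ(q0, 1) = (q0, 1, R)

The first 6 configurations are:
[q0]01011 ⊢ 0[q0]1011 ⊢ 01[q0]011 ⊢ 010[q0]11 ⊢ 0101[q0]1 ⊢ 01011[q0]□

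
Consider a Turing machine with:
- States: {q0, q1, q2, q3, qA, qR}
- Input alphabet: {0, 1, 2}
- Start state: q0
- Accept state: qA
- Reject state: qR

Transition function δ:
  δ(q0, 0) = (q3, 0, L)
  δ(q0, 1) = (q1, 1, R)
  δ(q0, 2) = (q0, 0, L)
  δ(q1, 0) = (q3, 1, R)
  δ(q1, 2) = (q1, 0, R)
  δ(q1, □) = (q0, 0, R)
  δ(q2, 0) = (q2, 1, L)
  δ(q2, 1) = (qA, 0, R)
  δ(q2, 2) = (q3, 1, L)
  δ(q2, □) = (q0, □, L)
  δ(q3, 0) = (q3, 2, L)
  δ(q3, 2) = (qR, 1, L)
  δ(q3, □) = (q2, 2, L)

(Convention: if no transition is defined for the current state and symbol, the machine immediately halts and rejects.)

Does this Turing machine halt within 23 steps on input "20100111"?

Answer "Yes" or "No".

Execution trace:
Initial: [q0]20100111
Step 1: δ(q0, 2) = (q0, 0, L) → [q0]□00100111

No transition is defined for δ(q0, □). By convention the machine halts and rejects.
The machine halted after 1 step (within the 23-step bound).

Answer: Yes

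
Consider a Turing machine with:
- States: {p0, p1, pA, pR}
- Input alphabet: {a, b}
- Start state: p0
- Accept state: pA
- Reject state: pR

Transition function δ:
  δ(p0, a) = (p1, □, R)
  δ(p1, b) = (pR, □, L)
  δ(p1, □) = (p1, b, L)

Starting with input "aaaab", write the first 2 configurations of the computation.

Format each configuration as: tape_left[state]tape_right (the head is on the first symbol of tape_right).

Transitions applied:
Step 1: δ(p0, a) = (p1, □, R)

The first 2 configurations are:
[p0]aaaab ⊢ □[p1]aaab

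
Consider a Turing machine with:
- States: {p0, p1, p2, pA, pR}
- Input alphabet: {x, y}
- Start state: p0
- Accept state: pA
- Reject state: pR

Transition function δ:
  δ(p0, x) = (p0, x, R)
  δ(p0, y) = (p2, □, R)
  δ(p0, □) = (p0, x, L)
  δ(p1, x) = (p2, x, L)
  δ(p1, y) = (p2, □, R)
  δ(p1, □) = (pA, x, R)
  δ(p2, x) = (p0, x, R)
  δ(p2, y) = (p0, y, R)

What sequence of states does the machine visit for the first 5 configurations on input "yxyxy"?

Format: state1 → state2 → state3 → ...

Execution trace:
Initial: [p0]yxyxy
Step 1: δ(p0, y) = (p2, □, R) → □[p2]xyxy
Step 2: δ(p2, x) = (p0, x, R) → □x[p0]yxy
Step 3: δ(p0, y) = (p2, □, R) → □x□[p2]xy
Step 4: δ(p2, x) = (p0, x, R) → □x□x[p0]y

State sequence: p0 → p2 → p0 → p2 → p0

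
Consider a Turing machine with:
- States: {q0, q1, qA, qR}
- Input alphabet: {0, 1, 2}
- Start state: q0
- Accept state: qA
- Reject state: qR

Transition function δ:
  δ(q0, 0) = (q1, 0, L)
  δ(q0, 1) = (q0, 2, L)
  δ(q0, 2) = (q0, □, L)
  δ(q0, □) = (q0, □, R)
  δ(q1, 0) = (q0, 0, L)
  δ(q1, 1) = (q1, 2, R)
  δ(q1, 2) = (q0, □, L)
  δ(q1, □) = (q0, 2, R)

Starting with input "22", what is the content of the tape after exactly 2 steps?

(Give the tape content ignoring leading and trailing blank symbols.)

Execution trace:
Initial: [q0]22
Step 1: δ(q0, 2) = (q0, □, L) → [q0]□□2
Step 2: δ(q0, □) = (q0, □, R) → □[q0]□2

After 2 steps, the tape (ignoring leading/trailing blanks) is: 2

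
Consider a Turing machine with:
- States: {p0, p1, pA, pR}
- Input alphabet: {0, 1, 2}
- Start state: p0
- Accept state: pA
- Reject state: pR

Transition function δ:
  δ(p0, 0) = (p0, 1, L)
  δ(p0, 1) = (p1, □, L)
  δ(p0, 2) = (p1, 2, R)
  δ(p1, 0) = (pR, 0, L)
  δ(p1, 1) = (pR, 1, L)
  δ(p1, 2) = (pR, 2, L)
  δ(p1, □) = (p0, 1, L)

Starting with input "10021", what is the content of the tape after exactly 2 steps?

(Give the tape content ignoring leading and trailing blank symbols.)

Execution trace:
Initial: [p0]10021
Step 1: δ(p0, 1) = (p1, □, L) → [p1]□□0021
Step 2: δ(p1, □) = (p0, 1, L) → [p0]□1□0021

No transition is defined for δ(p0, □). By convention the machine halts and rejects.

After 2 steps, the tape (ignoring leading/trailing blanks) is: 1□0021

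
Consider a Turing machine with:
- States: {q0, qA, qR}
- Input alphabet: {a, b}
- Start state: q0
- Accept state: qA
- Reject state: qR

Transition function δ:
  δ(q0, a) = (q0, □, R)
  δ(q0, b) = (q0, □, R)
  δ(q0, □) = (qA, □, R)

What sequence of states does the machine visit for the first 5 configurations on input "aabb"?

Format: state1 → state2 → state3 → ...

Execution trace:
Initial: [q0]aabb
Step 1: δ(q0, a) = (q0, □, R) → □[q0]abb
Step 2: δ(q0, a) = (q0, □, R) → □□[q0]bb
Step 3: δ(q0, b) = (q0, □, R) → □□□[q0]b
Step 4: δ(q0, b) = (q0, □, R) → □□□□[q0]□

State sequence: q0 → q0 → q0 → q0 → q0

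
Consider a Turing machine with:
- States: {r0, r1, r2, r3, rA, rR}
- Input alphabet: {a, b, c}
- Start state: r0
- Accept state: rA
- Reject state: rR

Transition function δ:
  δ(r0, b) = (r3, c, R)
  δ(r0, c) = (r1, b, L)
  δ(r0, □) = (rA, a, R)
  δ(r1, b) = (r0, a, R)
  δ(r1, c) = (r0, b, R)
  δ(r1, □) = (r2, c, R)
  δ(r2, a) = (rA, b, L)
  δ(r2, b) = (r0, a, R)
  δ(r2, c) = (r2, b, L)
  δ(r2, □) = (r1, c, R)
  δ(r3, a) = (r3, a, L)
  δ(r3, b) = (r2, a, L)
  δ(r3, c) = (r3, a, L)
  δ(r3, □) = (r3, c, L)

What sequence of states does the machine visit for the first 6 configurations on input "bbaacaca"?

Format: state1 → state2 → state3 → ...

Execution trace:
Initial: [r0]bbaacaca
Step 1: δ(r0, b) = (r3, c, R) → c[r3]baacaca
Step 2: δ(r3, b) = (r2, a, L) → [r2]caaacaca
Step 3: δ(r2, c) = (r2, b, L) → [r2]□baaacaca
Step 4: δ(r2, □) = (r1, c, R) → c[r1]baaacaca
Step 5: δ(r1, b) = (r0, a, R) → ca[r0]aaacaca

No transition is defined for δ(r0, a). By convention the machine halts and rejects.

State sequence: r0 → r3 → r2 → r2 → r1 → r0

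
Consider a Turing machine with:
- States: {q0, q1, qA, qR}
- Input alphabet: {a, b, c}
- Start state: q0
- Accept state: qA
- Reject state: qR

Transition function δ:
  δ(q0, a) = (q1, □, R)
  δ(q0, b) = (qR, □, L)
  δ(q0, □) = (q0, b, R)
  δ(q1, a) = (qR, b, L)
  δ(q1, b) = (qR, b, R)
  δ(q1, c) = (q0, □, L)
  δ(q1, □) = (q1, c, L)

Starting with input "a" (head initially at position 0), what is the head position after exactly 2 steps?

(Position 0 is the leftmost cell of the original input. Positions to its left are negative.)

Execution trace (head position shown):
Step 0: [q0]a  (head at position 0)
Step 1: move right → □[q1]□  (head at position 1)
Step 2: move left → [q1]□c  (head at position 0)

After 2 steps, the head is at position 0.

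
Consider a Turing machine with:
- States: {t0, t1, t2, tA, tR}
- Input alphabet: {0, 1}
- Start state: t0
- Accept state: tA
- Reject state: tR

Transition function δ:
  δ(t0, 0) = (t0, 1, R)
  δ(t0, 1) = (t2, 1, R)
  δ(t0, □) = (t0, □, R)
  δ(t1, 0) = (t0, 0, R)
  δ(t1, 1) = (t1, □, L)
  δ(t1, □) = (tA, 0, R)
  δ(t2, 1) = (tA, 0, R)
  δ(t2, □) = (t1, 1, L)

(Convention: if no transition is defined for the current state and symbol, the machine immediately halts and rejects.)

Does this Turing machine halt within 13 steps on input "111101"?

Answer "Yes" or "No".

Execution trace:
Initial: [t0]111101
Step 1: δ(t0, 1) = (t2, 1, R) → 1[t2]11101
Step 2: δ(t2, 1) = (tA, 0, R) → 10[tA]1101

The machine reaches the accept state tA and halts.
The machine halted after 2 steps (within the 13-step bound).

Answer: Yes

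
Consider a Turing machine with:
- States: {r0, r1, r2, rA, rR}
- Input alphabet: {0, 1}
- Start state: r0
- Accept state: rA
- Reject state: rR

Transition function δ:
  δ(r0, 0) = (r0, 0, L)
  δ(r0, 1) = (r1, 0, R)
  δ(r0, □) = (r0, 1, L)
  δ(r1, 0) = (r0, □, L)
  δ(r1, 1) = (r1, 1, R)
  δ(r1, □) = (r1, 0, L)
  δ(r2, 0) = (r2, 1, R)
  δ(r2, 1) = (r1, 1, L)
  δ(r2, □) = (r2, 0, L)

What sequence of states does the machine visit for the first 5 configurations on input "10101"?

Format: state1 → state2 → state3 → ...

Execution trace:
Initial: [r0]10101
Step 1: δ(r0, 1) = (r1, 0, R) → 0[r1]0101
Step 2: δ(r1, 0) = (r0, □, L) → [r0]0□101
Step 3: δ(r0, 0) = (r0, 0, L) → [r0]□0□101
Step 4: δ(r0, □) = (r0, 1, L) → [r0]□10□101

State sequence: r0 → r1 → r0 → r0 → r0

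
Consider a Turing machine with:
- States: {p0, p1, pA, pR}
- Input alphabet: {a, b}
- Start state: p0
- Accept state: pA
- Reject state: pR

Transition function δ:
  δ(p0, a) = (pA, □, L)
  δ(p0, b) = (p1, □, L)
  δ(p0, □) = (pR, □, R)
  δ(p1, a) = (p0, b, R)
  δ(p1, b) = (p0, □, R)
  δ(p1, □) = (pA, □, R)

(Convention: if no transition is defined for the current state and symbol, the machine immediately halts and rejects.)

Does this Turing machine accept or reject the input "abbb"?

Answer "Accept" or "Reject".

Execution trace:
Initial: [p0]abbb
Step 1: δ(p0, a) = (pA, □, L) → [pA]□□bbb

The machine reaches the accept state pA and halts.

Answer: Accept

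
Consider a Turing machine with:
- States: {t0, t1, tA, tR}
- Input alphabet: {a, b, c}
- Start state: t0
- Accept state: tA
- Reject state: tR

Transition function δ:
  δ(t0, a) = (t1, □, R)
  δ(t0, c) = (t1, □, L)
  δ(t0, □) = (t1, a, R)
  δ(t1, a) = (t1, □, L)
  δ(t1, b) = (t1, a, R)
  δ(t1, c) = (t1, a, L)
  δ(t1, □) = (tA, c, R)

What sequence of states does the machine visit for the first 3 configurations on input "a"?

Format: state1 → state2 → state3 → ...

Execution trace:
Initial: [t0]a
Step 1: δ(t0, a) = (t1, □, R) → □[t1]□
Step 2: δ(t1, □) = (tA, c, R) → □c[tA]□

The machine reaches the accept state tA and halts.

State sequence: t0 → t1 → tA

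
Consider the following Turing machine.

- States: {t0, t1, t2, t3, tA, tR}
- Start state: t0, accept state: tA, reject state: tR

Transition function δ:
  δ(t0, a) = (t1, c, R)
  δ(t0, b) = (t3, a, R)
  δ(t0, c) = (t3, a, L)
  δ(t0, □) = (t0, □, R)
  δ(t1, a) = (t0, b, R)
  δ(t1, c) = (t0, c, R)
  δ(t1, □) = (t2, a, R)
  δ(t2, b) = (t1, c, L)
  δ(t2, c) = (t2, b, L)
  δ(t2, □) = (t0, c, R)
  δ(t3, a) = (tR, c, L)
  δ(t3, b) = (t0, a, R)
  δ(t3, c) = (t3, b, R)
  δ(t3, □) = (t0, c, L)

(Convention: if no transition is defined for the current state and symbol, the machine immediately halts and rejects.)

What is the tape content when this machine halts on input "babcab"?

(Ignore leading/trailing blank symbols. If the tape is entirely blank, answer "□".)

Execution trace:
Initial: [t0]babcab
Step 1: δ(t0, b) = (t3, a, R) → a[t3]abcab
Step 2: δ(t3, a) = (tR, c, L) → [tR]acbcab

The machine reaches the reject state tR and halts.

Final tape (ignoring leading/trailing blanks): acbcab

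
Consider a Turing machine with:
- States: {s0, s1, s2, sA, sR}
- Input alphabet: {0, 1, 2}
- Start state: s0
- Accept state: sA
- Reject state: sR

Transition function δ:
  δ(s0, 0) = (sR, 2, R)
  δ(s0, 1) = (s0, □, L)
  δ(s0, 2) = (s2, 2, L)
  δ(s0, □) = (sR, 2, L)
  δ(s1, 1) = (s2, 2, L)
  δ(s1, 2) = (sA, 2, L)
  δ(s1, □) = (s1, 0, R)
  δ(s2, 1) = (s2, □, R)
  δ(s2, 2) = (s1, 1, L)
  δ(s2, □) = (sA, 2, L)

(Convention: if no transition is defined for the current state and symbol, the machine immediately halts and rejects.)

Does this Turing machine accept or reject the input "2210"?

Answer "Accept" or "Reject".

Execution trace:
Initial: [s0]2210
Step 1: δ(s0, 2) = (s2, 2, L) → [s2]□2210
Step 2: δ(s2, □) = (sA, 2, L) → [sA]□22210

The machine reaches the accept state sA and halts.

Answer: Accept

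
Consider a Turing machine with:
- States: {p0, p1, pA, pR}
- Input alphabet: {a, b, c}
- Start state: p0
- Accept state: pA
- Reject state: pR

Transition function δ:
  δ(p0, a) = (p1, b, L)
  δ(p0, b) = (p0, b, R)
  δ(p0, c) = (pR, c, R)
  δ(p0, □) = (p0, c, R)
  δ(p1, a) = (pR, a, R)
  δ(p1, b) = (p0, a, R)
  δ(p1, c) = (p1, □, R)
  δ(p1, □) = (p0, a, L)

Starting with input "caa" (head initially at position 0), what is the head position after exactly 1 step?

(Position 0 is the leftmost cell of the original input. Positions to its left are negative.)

Execution trace (head position shown):
Step 0: [p0]caa  (head at position 0)
Step 1: move right → c[pR]aa  (head at position 1)

After 1 step, the head is at position 1.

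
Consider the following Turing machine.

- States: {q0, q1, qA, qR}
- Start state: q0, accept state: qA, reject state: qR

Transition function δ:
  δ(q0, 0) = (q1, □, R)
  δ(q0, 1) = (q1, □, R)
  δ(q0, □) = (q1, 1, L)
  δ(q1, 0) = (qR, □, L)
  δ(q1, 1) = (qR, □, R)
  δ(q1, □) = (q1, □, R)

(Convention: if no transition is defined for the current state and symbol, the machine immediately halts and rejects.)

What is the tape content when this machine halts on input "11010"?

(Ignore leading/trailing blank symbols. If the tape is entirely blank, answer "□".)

Execution trace:
Initial: [q0]11010
Step 1: δ(q0, 1) = (q1, □, R) → □[q1]1010
Step 2: δ(q1, 1) = (qR, □, R) → □□[qR]010

The machine reaches the reject state qR and halts.

Final tape (ignoring leading/trailing blanks): 010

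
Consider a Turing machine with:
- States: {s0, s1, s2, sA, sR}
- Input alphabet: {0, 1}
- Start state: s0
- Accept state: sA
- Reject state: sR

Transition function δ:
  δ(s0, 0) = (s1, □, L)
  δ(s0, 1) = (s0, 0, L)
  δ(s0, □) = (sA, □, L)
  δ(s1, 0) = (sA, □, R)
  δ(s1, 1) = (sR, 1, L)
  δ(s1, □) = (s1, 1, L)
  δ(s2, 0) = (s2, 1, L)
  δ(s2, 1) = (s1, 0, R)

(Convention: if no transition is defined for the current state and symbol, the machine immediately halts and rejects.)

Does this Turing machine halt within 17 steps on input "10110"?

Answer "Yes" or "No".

Execution trace:
Initial: [s0]10110
Step 1: δ(s0, 1) = (s0, 0, L) → [s0]□00110
Step 2: δ(s0, □) = (sA, □, L) → [sA]□□00110

The machine reaches the accept state sA and halts.
The machine halted after 2 steps (within the 17-step bound).

Answer: Yes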